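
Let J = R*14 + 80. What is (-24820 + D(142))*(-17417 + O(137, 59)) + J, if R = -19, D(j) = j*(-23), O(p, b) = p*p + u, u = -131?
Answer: -34293192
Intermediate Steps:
O(p, b) = -131 + p² (O(p, b) = p*p - 131 = p² - 131 = -131 + p²)
D(j) = -23*j
J = -186 (J = -19*14 + 80 = -266 + 80 = -186)
(-24820 + D(142))*(-17417 + O(137, 59)) + J = (-24820 - 23*142)*(-17417 + (-131 + 137²)) - 186 = (-24820 - 3266)*(-17417 + (-131 + 18769)) - 186 = -28086*(-17417 + 18638) - 186 = -28086*1221 - 186 = -34293006 - 186 = -34293192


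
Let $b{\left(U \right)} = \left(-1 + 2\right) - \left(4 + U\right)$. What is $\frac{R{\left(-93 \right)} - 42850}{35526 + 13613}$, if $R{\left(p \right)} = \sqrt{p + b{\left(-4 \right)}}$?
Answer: $- \frac{42850}{49139} + \frac{2 i \sqrt{23}}{49139} \approx -0.87202 + 0.00019519 i$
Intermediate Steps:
$b{\left(U \right)} = -3 - U$ ($b{\left(U \right)} = 1 - \left(4 + U\right) = -3 - U$)
$R{\left(p \right)} = \sqrt{1 + p}$ ($R{\left(p \right)} = \sqrt{p - -1} = \sqrt{p + \left(-3 + 4\right)} = \sqrt{p + 1} = \sqrt{1 + p}$)
$\frac{R{\left(-93 \right)} - 42850}{35526 + 13613} = \frac{\sqrt{1 - 93} - 42850}{35526 + 13613} = \frac{\sqrt{-92} - 42850}{49139} = \left(2 i \sqrt{23} - 42850\right) \frac{1}{49139} = \left(-42850 + 2 i \sqrt{23}\right) \frac{1}{49139} = - \frac{42850}{49139} + \frac{2 i \sqrt{23}}{49139}$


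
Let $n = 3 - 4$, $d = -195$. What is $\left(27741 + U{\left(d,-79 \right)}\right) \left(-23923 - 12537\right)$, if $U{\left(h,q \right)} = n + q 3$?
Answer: $-1002759380$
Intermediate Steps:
$n = -1$
$U{\left(h,q \right)} = -1 + 3 q$ ($U{\left(h,q \right)} = -1 + q 3 = -1 + 3 q$)
$\left(27741 + U{\left(d,-79 \right)}\right) \left(-23923 - 12537\right) = \left(27741 + \left(-1 + 3 \left(-79\right)\right)\right) \left(-23923 - 12537\right) = \left(27741 - 238\right) \left(-36460\right) = 27503 \left(-36460\right) = -1002759380$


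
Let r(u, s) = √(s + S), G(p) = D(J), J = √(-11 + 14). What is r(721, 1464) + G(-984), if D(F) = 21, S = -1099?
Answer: 21 + √365 ≈ 40.105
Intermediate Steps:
J = √3 ≈ 1.7320
G(p) = 21
r(u, s) = √(-1099 + s) (r(u, s) = √(s - 1099) = √(-1099 + s))
r(721, 1464) + G(-984) = √(-1099 + 1464) + 21 = √365 + 21 = 21 + √365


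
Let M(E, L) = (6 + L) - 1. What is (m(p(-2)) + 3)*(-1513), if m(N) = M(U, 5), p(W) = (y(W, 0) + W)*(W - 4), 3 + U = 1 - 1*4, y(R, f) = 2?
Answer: -19669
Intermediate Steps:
U = -6 (U = -3 + (1 - 1*4) = -3 + (1 - 4) = -3 - 3 = -6)
p(W) = (-4 + W)*(2 + W) (p(W) = (2 + W)*(W - 4) = (2 + W)*(-4 + W) = (-4 + W)*(2 + W))
M(E, L) = 5 + L
m(N) = 10 (m(N) = 5 + 5 = 10)
(m(p(-2)) + 3)*(-1513) = (10 + 3)*(-1513) = 13*(-1513) = -19669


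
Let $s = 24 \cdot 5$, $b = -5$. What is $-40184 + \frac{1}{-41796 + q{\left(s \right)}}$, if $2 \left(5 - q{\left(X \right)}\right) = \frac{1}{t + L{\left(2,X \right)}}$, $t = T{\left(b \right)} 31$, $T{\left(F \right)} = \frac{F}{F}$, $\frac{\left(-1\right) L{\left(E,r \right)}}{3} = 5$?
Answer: $- \frac{53738585624}{1337313} \approx -40184.0$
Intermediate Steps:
$L{\left(E,r \right)} = -15$ ($L{\left(E,r \right)} = \left(-3\right) 5 = -15$)
$T{\left(F \right)} = 1$
$t = 31$ ($t = 1 \cdot 31 = 31$)
$s = 120$
$q{\left(X \right)} = \frac{159}{32}$ ($q{\left(X \right)} = 5 - \frac{1}{2 \left(31 - 15\right)} = 5 - \frac{1}{2 \cdot 16} = 5 - \frac{1}{32} = \frac{159}{32}$)
$-40184 + \frac{1}{-41796 + q{\left(s \right)}} = -40184 + \frac{1}{-41796 + \frac{159}{32}} = -40184 + \frac{1}{- \frac{1337313}{32}} = -40184 - \frac{32}{1337313} = - \frac{53738585624}{1337313}$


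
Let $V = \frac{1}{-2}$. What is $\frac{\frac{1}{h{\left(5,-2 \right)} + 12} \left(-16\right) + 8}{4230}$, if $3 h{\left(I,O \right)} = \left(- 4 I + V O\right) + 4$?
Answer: $\frac{4}{2961} \approx 0.0013509$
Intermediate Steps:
$V = - \frac{1}{2} \approx -0.5$
$h{\left(I,O \right)} = \frac{4}{3} - \frac{4 I}{3} - \frac{O}{6}$ ($h{\left(I,O \right)} = \frac{\left(- 4 I - \frac{O}{2}\right) + 4}{3} = \frac{4 - 4 I - \frac{O}{2}}{3} = \frac{4}{3} - \frac{4 I}{3} - \frac{O}{6}$)
$\frac{\frac{1}{h{\left(5,-2 \right)} + 12} \left(-16\right) + 8}{4230} = \frac{\frac{1}{\left(\frac{4}{3} - \frac{20}{3} - - \frac{1}{3}\right) + 12} \left(-16\right) + 8}{4230} = \left(\frac{1}{\left(\frac{4}{3} - \frac{20}{3} + \frac{1}{3}\right) + 12} \left(-16\right) + 8\right) \frac{1}{4230} = \left(\frac{1}{-5 + 12} \left(-16\right) + 8\right) \frac{1}{4230} = \left(\frac{1}{7} \left(-16\right) + 8\right) \frac{1}{4230} = \left(- \frac{16}{7} + 8\right) \frac{1}{4230} = \frac{40}{7} \cdot \frac{1}{4230} = \frac{4}{2961}$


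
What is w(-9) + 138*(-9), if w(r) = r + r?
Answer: -1260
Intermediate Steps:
w(r) = 2*r
w(-9) + 138*(-9) = 2*(-9) + 138*(-9) = -18 - 1242 = -1260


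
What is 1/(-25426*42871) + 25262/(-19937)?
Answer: -27536541137989/21732088523102 ≈ -1.2671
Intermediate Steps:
1/(-25426*42871) + 25262/(-19937) = -1/25426*1/42871 + 25262*(-1/19937) = -1/1090038046 - 25262/19937 = -27536541137989/21732088523102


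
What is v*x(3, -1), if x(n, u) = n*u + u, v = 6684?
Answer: -26736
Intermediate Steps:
x(n, u) = u + n*u
v*x(3, -1) = 6684*(-(1 + 3)) = 6684*(-1*4) = 6684*(-4) = -26736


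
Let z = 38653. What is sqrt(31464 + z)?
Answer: sqrt(70117) ≈ 264.80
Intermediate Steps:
sqrt(31464 + z) = sqrt(31464 + 38653) = sqrt(70117)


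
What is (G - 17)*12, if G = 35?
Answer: 216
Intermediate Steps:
(G - 17)*12 = (35 - 17)*12 = 18*12 = 216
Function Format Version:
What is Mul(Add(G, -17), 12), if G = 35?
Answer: 216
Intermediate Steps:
Mul(Add(G, -17), 12) = Mul(Add(35, -17), 12) = Mul(18, 12) = 216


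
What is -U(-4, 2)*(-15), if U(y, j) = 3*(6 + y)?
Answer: 90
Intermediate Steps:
U(y, j) = 18 + 3*y
-U(-4, 2)*(-15) = -(18 + 3*(-4))*(-15) = -(18 - 12)*(-15) = -1*6*(-15) = -6*(-15) = 90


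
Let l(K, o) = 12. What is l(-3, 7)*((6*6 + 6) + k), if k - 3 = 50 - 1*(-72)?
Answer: 2004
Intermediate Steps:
k = 125 (k = 3 + (50 - 1*(-72)) = 3 + (50 + 72) = 3 + 122 = 125)
l(-3, 7)*((6*6 + 6) + k) = 12*((6*6 + 6) + 125) = 12*((36 + 6) + 125) = 12*(42 + 125) = 12*167 = 2004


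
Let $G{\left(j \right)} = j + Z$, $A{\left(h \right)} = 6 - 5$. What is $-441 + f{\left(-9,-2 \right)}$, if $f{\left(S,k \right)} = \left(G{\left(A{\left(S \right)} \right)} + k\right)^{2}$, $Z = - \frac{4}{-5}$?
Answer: $- \frac{11024}{25} \approx -440.96$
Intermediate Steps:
$A{\left(h \right)} = 1$ ($A{\left(h \right)} = 6 - 5 = 1$)
$Z = \frac{4}{5}$ ($Z = \left(-4\right) \left(- \frac{1}{5}\right) = \frac{4}{5} \approx 0.8$)
$G{\left(j \right)} = \frac{4}{5} + j$ ($G{\left(j \right)} = j + \frac{4}{5} = \frac{4}{5} + j$)
$f{\left(S,k \right)} = \left(\frac{9}{5} + k\right)^{2}$ ($f{\left(S,k \right)} = \left(\left(\frac{4}{5} + 1\right) + k\right)^{2} = \left(\frac{9}{5} + k\right)^{2}$)
$-441 + f{\left(-9,-2 \right)} = -441 + \frac{\left(9 + 5 \left(-2\right)\right)^{2}}{25} = -441 + \frac{\left(9 - 10\right)^{2}}{25} = -441 + \frac{\left(-1\right)^{2}}{25} = -441 + \frac{1}{25} \cdot 1 = -441 + \frac{1}{25} = - \frac{11024}{25}$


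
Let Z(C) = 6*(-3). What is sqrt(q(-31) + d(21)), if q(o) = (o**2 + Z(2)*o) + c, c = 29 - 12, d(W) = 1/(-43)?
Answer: sqrt(2840021)/43 ≈ 39.192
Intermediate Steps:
Z(C) = -18
d(W) = -1/43
c = 17
q(o) = 17 + o**2 - 18*o (q(o) = (o**2 - 18*o) + 17 = 17 + o**2 - 18*o)
sqrt(q(-31) + d(21)) = sqrt((17 + (-31)**2 - 18*(-31)) - 1/43) = sqrt((17 + 961 + 558) - 1/43) = sqrt(1536 - 1/43) = sqrt(66047/43) = sqrt(2840021)/43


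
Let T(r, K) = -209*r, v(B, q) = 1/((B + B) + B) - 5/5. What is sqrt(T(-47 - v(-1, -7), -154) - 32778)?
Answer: I*sqrt(209103)/3 ≈ 152.43*I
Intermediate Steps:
v(B, q) = -1 + 1/(3*B) (v(B, q) = 1/(2*B + B) - 5*1/5 = 1/(3*B) - 1 = -1 + 1/(3*B))
sqrt(T(-47 - v(-1, -7), -154) - 32778) = sqrt(-209*(-47 - (1/3 - 1*(-1))/(-1)) - 32778) = sqrt(-209*(-47 - (-1)*(1/3 + 1)) - 32778) = sqrt(-209*(-47 - (-1)*4/3) - 32778) = sqrt(-209*(-47 - 1*(-4/3)) - 32778) = sqrt(-209*(-47 + 4/3) - 32778) = sqrt(-209*(-137/3) - 32778) = sqrt(28633/3 - 32778) = sqrt(-69701/3) = I*sqrt(209103)/3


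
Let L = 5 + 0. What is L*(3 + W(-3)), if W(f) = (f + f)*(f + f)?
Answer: 195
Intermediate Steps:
L = 5
W(f) = 4*f² (W(f) = (2*f)*(2*f) = 4*f²)
L*(3 + W(-3)) = 5*(3 + 4*(-3)²) = 5*(3 + 4*9) = 5*(3 + 36) = 5*39 = 195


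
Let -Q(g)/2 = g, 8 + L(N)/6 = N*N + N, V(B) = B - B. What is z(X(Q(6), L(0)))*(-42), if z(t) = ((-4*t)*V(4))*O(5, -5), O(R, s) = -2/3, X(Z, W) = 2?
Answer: 0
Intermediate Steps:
V(B) = 0
L(N) = -48 + 6*N + 6*N**2 (L(N) = -48 + 6*(N*N + N) = -48 + 6*(N**2 + N) = -48 + 6*(N + N**2) = -48 + (6*N + 6*N**2) = -48 + 6*N + 6*N**2)
Q(g) = -2*g
O(R, s) = -2/3 (O(R, s) = -2*1/3 = -2/3)
z(t) = 0 (z(t) = (-4*t*0)*(-2/3) = 0*(-2/3) = 0)
z(X(Q(6), L(0)))*(-42) = 0*(-42) = 0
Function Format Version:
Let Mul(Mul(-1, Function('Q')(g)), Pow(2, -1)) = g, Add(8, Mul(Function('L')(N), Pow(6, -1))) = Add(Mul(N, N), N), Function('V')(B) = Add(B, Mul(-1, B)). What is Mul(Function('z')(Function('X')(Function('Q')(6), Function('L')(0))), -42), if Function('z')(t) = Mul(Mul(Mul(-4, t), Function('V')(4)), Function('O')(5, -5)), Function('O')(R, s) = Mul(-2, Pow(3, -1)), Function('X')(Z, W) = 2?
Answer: 0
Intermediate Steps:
Function('V')(B) = 0
Function('L')(N) = Add(-48, Mul(6, N), Mul(6, Pow(N, 2))) (Function('L')(N) = Add(-48, Mul(6, Add(Mul(N, N), N))) = Add(-48, Mul(6, Add(Pow(N, 2), N))) = Add(-48, Mul(6, Add(N, Pow(N, 2)))) = Add(-48, Add(Mul(6, N), Mul(6, Pow(N, 2)))) = Add(-48, Mul(6, N), Mul(6, Pow(N, 2))))
Function('Q')(g) = Mul(-2, g)
Function('O')(R, s) = Rational(-2, 3) (Function('O')(R, s) = Mul(-2, Rational(1, 3)) = Rational(-2, 3))
Function('z')(t) = 0 (Function('z')(t) = Mul(Mul(Mul(-4, t), 0), Rational(-2, 3)) = Mul(0, Rational(-2, 3)) = 0)
Mul(Function('z')(Function('X')(Function('Q')(6), Function('L')(0))), -42) = Mul(0, -42) = 0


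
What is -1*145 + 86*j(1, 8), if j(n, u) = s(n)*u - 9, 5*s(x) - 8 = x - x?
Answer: 909/5 ≈ 181.80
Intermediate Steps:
s(x) = 8/5 (s(x) = 8/5 + (x - x)/5 = 8/5 + (⅕)*0 = 8/5 + 0 = 8/5)
j(n, u) = -9 + 8*u/5 (j(n, u) = 8*u/5 - 9 = -9 + 8*u/5)
-1*145 + 86*j(1, 8) = -1*145 + 86*(-9 + (8/5)*8) = -145 + 86*(-9 + 64/5) = -145 + 86*(19/5) = -145 + 1634/5 = 909/5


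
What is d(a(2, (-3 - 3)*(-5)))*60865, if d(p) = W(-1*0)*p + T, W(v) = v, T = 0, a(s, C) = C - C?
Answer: 0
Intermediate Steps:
a(s, C) = 0
d(p) = 0 (d(p) = (-1*0)*p + 0 = 0*p + 0 = 0 + 0 = 0)
d(a(2, (-3 - 3)*(-5)))*60865 = 0*60865 = 0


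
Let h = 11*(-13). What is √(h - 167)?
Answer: I*√310 ≈ 17.607*I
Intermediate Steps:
h = -143
√(h - 167) = √(-143 - 167) = √(-310) = I*√310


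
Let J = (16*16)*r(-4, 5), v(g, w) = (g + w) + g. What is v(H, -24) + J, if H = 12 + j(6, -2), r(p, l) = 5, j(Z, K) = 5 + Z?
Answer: 1302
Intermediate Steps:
H = 23 (H = 12 + (5 + 6) = 12 + 11 = 23)
v(g, w) = w + 2*g
J = 1280 (J = (16*16)*5 = 256*5 = 1280)
v(H, -24) + J = (-24 + 2*23) + 1280 = (-24 + 46) + 1280 = 22 + 1280 = 1302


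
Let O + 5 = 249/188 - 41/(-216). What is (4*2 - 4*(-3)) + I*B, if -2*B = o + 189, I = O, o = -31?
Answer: 2998613/10152 ≈ 295.37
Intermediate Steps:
O = -35387/10152 (O = -5 + (249/188 - 41/(-216)) = -5 + (249*(1/188) - 41*(-1/216)) = -5 + (249/188 + 41/216) = -5 + 15373/10152 = -35387/10152 ≈ -3.4857)
I = -35387/10152 ≈ -3.4857
B = -79 (B = -(-31 + 189)/2 = -1/2*158 = -79)
(4*2 - 4*(-3)) + I*B = (4*2 - 4*(-3)) - 35387/10152*(-79) = (8 + 12) + 2795573/10152 = 20 + 2795573/10152 = 2998613/10152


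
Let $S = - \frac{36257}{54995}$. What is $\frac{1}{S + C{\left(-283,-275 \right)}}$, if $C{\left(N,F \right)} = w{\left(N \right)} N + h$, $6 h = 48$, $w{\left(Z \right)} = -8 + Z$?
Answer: $\frac{54995}{4529406938} \approx 1.2142 \cdot 10^{-5}$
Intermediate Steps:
$h = 8$ ($h = \frac{1}{6} \cdot 48 = 8$)
$S = - \frac{36257}{54995}$ ($S = \left(-36257\right) \frac{1}{54995} = - \frac{36257}{54995} \approx -0.65928$)
$C{\left(N,F \right)} = 8 + N \left(-8 + N\right)$ ($C{\left(N,F \right)} = \left(-8 + N\right) N + 8 = N \left(-8 + N\right) + 8 = 8 + N \left(-8 + N\right)$)
$\frac{1}{S + C{\left(-283,-275 \right)}} = \frac{1}{- \frac{36257}{54995} - \left(-8 + 283 \left(-8 - 283\right)\right)} = \frac{1}{- \frac{36257}{54995} + \left(8 - -82353\right)} = \frac{1}{- \frac{36257}{54995} + \left(8 + 82353\right)} = \frac{1}{- \frac{36257}{54995} + 82361} = \frac{1}{\frac{4529406938}{54995}} = \frac{54995}{4529406938}$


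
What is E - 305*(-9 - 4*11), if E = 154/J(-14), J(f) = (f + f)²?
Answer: 905251/56 ≈ 16165.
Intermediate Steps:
J(f) = 4*f² (J(f) = (2*f)² = 4*f²)
E = 11/56 (E = 154/((4*(-14)²)) = 154/((4*196)) = 154/784 = 154*(1/784) = 11/56 ≈ 0.19643)
E - 305*(-9 - 4*11) = 11/56 - 305*(-9 - 4*11) = 11/56 - 305*(-9 - 44) = 11/56 - 305*(-53) = 11/56 + 16165 = 905251/56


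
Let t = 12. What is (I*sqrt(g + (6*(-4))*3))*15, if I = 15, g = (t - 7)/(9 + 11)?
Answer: 225*I*sqrt(287)/2 ≈ 1905.9*I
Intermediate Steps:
g = 1/4 (g = (12 - 7)/(9 + 11) = 5/20 = 5*(1/20) = 1/4 ≈ 0.25000)
(I*sqrt(g + (6*(-4))*3))*15 = (15*sqrt(1/4 + (6*(-4))*3))*15 = (15*sqrt(1/4 - 24*3))*15 = (15*sqrt(1/4 - 72))*15 = (15*sqrt(-287/4))*15 = (15*(I*sqrt(287)/2))*15 = (15*I*sqrt(287)/2)*15 = 225*I*sqrt(287)/2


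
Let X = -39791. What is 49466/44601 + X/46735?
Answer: 537075119/2084427735 ≈ 0.25766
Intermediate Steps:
49466/44601 + X/46735 = 49466/44601 - 39791/46735 = 537075119/2084427735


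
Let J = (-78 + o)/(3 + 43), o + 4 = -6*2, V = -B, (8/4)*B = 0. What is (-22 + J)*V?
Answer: 0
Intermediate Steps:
B = 0 (B = (½)*0 = 0)
V = 0 (V = -1*0 = 0)
o = -16 (o = -4 - 6*2 = -4 - 12 = -16)
J = -47/23 (J = (-78 - 16)/(3 + 43) = -94/46 = -94*1/46 = -47/23 ≈ -2.0435)
(-22 + J)*V = (-22 - 47/23)*0 = -553/23*0 = 0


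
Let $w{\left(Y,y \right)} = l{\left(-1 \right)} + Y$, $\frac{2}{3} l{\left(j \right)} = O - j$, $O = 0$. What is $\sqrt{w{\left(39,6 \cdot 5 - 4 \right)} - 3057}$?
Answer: $\frac{i \sqrt{12066}}{2} \approx 54.923 i$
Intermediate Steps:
$l{\left(j \right)} = - \frac{3 j}{2}$ ($l{\left(j \right)} = \frac{3 \left(0 - j\right)}{2} = \frac{3 \left(- j\right)}{2} = - \frac{3 j}{2}$)
$w{\left(Y,y \right)} = \frac{3}{2} + Y$ ($w{\left(Y,y \right)} = \left(- \frac{3}{2}\right) \left(-1\right) + Y = \frac{3}{2} + Y$)
$\sqrt{w{\left(39,6 \cdot 5 - 4 \right)} - 3057} = \sqrt{\left(\frac{3}{2} + 39\right) - 3057} = \sqrt{\frac{81}{2} - 3057} = \sqrt{- \frac{6033}{2}} = \frac{i \sqrt{12066}}{2}$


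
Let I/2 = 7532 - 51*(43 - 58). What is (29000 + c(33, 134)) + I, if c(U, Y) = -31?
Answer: 45563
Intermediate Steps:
I = 16594 (I = 2*(7532 - 51*(43 - 58)) = 2*(7532 - 51*(-15)) = 2*(7532 - 1*(-765)) = 2*(7532 + 765) = 2*8297 = 16594)
(29000 + c(33, 134)) + I = (29000 - 31) + 16594 = 28969 + 16594 = 45563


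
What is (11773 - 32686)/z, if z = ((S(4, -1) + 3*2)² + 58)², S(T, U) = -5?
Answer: -20913/3481 ≈ -6.0078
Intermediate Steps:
z = 3481 (z = ((-5 + 3*2)² + 58)² = ((-5 + 6)² + 58)² = (1² + 58)² = (1 + 58)² = 59² = 3481)
(11773 - 32686)/z = (11773 - 32686)/3481 = -20913*1/3481 = -20913/3481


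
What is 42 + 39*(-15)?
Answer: -543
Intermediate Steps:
42 + 39*(-15) = 42 - 585 = -543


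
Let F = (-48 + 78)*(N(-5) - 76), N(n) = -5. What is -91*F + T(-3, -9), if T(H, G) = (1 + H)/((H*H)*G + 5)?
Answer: 8402941/38 ≈ 2.2113e+5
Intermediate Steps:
F = -2430 (F = (-48 + 78)*(-5 - 76) = 30*(-81) = -2430)
T(H, G) = (1 + H)/(5 + G*H²) (T(H, G) = (1 + H)/(H²*G + 5) = (1 + H)/(G*H² + 5) = (1 + H)/(5 + G*H²))
-91*F + T(-3, -9) = -91*(-2430) + (1 - 3)/(5 - 9*(-3)²) = 221130 - 2/(5 - 9*9) = 221130 - 2/(5 - 81) = 221130 - 2/(-76) = 221130 - 1/76*(-2) = 221130 + 1/38 = 8402941/38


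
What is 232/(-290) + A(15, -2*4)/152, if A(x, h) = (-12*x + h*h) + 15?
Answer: -1113/760 ≈ -1.4645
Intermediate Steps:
A(x, h) = 15 + h² - 12*x (A(x, h) = (-12*x + h²) + 15 = (h² - 12*x) + 15 = 15 + h² - 12*x)
232/(-290) + A(15, -2*4)/152 = 232/(-290) + (15 + (-2*4)² - 12*15)/152 = 232*(-1/290) + (15 + (-8)² - 180)*(1/152) = -⅘ + (15 + 64 - 180)*(1/152) = -⅘ - 101*1/152 = -⅘ - 101/152 = -1113/760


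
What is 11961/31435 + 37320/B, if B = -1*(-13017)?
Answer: 442950179/136396465 ≈ 3.2475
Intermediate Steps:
B = 13017
11961/31435 + 37320/B = 11961/31435 + 37320/13017 = 11961*(1/31435) + 37320*(1/13017) = 11961/31435 + 12440/4339 = 442950179/136396465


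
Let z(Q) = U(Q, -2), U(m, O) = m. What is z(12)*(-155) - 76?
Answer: -1936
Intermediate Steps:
z(Q) = Q
z(12)*(-155) - 76 = 12*(-155) - 76 = -1860 - 76 = -1936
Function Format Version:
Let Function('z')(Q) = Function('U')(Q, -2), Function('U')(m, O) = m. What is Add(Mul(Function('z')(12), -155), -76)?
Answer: -1936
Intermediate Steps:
Function('z')(Q) = Q
Add(Mul(Function('z')(12), -155), -76) = Add(Mul(12, -155), -76) = Add(-1860, -76) = -1936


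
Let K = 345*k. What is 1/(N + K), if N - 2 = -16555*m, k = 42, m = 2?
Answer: -1/18618 ≈ -5.3711e-5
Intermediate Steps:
K = 14490 (K = 345*42 = 14490)
N = -33108 (N = 2 - 16555*2 = 2 - 33110 = -33108)
1/(N + K) = 1/(-33108 + 14490) = 1/(-18618) = -1/18618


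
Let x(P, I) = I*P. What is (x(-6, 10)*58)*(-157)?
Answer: 546360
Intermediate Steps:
(x(-6, 10)*58)*(-157) = ((10*(-6))*58)*(-157) = -60*58*(-157) = -3480*(-157) = 546360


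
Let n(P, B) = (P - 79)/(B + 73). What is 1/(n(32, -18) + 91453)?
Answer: 55/5029868 ≈ 1.0935e-5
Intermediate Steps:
n(P, B) = (-79 + P)/(73 + B)
1/(n(32, -18) + 91453) = 1/((-79 + 32)/(73 - 18) + 91453) = 1/(-47/55 + 91453) = 1/(5029868/55) = 55/5029868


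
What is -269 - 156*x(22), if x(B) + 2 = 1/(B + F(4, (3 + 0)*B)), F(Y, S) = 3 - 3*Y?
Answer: 31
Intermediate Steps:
x(B) = -2 + 1/(-9 + B) (x(B) = -2 + 1/(B + (3 - 3*4)) = -2 + 1/(B + (3 - 12)) = -2 + 1/(B - 9) = -2 + 1/(-9 + B))
-269 - 156*x(22) = -269 - 156*(19 - 2*22)/(-9 + 22) = -269 - 156*(19 - 44)/13 = -269 - 12*(-25) = -269 - 156*(-25/13) = -269 + 300 = 31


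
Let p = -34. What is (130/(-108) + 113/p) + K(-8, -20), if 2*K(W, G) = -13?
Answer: -10123/918 ≈ -11.027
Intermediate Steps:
K(W, G) = -13/2 (K(W, G) = (1/2)*(-13) = -13/2)
(130/(-108) + 113/p) + K(-8, -20) = (130/(-108) + 113/(-34)) - 13/2 = (130*(-1/108) + 113*(-1/34)) - 13/2 = (-65/54 - 113/34) - 13/2 = -2078/459 - 13/2 = -10123/918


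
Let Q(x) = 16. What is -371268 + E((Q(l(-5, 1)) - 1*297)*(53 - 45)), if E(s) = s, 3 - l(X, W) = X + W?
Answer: -373516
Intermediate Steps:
l(X, W) = 3 - W - X (l(X, W) = 3 - (X + W) = 3 - (W + X) = 3 + (-W - X) = 3 - W - X)
-371268 + E((Q(l(-5, 1)) - 1*297)*(53 - 45)) = -371268 + (16 - 1*297)*(53 - 45) = -371268 + (16 - 297)*8 = -371268 - 281*8 = -371268 - 2248 = -373516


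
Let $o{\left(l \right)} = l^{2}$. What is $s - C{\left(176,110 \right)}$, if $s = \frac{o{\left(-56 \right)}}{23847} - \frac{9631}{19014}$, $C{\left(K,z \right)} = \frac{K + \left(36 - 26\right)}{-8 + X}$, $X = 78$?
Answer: $- \frac{5346687461}{1763326670} \approx -3.0322$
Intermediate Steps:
$C{\left(K,z \right)} = \frac{1}{7} + \frac{K}{70}$ ($C{\left(K,z \right)} = \frac{K + \left(36 - 26\right)}{-8 + 78} = \frac{K + \left(36 - 26\right)}{70} = \left(K + 10\right) \frac{1}{70} = \left(10 + K\right) \frac{1}{70} = \frac{1}{7} + \frac{K}{70}$)
$s = - \frac{18893617}{50380762}$ ($s = \frac{\left(-56\right)^{2}}{23847} - \frac{9631}{19014} = 3136 \cdot \frac{1}{23847} - \frac{9631}{19014} = \frac{3136}{23847} - \frac{9631}{19014} = - \frac{18893617}{50380762} \approx -0.37502$)
$s - C{\left(176,110 \right)} = - \frac{18893617}{50380762} - \left(\frac{1}{7} + \frac{1}{70} \cdot 176\right) = - \frac{18893617}{50380762} - \left(\frac{1}{7} + \frac{88}{35}\right) = - \frac{18893617}{50380762} - \frac{93}{35} = - \frac{5346687461}{1763326670}$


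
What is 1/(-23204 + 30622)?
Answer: 1/7418 ≈ 0.00013481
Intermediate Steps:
1/(-23204 + 30622) = 1/7418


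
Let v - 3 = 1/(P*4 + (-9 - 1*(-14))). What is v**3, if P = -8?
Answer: 512000/19683 ≈ 26.012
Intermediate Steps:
v = 80/27 (v = 3 + 1/(-8*4 + (-9 - 1*(-14))) = 3 + 1/(-32 + (-9 + 14)) = 3 + 1/(-32 + 5) = 3 + 1/(-27) = 3 - 1/27 = 80/27 ≈ 2.9630)
v**3 = (80/27)**3 = 512000/19683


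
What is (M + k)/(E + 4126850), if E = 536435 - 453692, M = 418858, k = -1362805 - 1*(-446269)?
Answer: -497678/4209593 ≈ -0.11822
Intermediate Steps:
k = -916536 (k = -1362805 + 446269 = -916536)
E = 82743
(M + k)/(E + 4126850) = (418858 - 916536)/(82743 + 4126850) = -497678/4209593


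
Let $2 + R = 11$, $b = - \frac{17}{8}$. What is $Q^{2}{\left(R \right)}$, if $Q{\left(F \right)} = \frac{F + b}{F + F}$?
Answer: $\frac{3025}{20736} \approx 0.14588$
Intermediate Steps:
$b = - \frac{17}{8}$ ($b = \left(-17\right) \frac{1}{8} = - \frac{17}{8} \approx -2.125$)
$R = 9$ ($R = -2 + 11 = 9$)
$Q{\left(F \right)} = \frac{- \frac{17}{8} + F}{2 F}$ ($Q{\left(F \right)} = \frac{F - \frac{17}{8}}{F + F} = \frac{- \frac{17}{8} + F}{2 F}$)
$Q^{2}{\left(R \right)} = \left(\frac{-17 + 8 \cdot 9}{16 \cdot 9}\right)^{2} = \left(\frac{1}{16} \cdot \frac{1}{9} \left(-17 + 72\right)\right)^{2} = \left(\frac{1}{16} \cdot \frac{1}{9} \cdot 55\right)^{2} = \left(\frac{55}{144}\right)^{2} = \frac{3025}{20736}$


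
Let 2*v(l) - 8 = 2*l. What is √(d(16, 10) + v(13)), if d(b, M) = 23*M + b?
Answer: √263 ≈ 16.217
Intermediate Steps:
d(b, M) = b + 23*M
v(l) = 4 + l (v(l) = 4 + (2*l)/2 = 4 + l)
√(d(16, 10) + v(13)) = √((16 + 23*10) + (4 + 13)) = √((16 + 230) + 17) = √(246 + 17) = √263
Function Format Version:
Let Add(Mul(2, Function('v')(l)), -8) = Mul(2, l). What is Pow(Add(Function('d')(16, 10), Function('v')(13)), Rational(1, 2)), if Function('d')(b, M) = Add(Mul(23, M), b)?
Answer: Pow(263, Rational(1, 2)) ≈ 16.217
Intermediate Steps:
Function('d')(b, M) = Add(b, Mul(23, M))
Function('v')(l) = Add(4, l) (Function('v')(l) = Add(4, Mul(Rational(1, 2), Mul(2, l))) = Add(4, l))
Pow(Add(Function('d')(16, 10), Function('v')(13)), Rational(1, 2)) = Pow(Add(Add(16, Mul(23, 10)), Add(4, 13)), Rational(1, 2)) = Pow(Add(Add(16, 230), 17), Rational(1, 2)) = Pow(Add(246, 17), Rational(1, 2)) = Pow(263, Rational(1, 2))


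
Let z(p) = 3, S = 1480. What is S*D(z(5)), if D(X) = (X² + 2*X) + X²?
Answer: 35520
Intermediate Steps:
D(X) = 2*X + 2*X²
S*D(z(5)) = 1480*(2*3*(1 + 3)) = 1480*(2*3*4) = 1480*24 = 35520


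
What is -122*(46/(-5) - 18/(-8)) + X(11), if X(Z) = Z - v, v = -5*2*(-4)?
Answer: 8189/10 ≈ 818.90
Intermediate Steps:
v = 40 (v = -10*(-4) = 40)
X(Z) = -40 + Z (X(Z) = Z - 1*40 = Z - 40 = -40 + Z)
-122*(46/(-5) - 18/(-8)) + X(11) = -122*(46/(-5) - 18/(-8)) + (-40 + 11) = -122*(46*(-⅕) - 18*(-⅛)) - 29 = -122*(-46/5 + 9/4) - 29 = -122*(-139/20) - 29 = 8479/10 - 29 = 8189/10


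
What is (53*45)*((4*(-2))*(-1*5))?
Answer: 95400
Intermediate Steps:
(53*45)*((4*(-2))*(-1*5)) = 2385*(-8*(-5)) = 2385*40 = 95400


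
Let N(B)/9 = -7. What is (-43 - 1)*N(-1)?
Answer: 2772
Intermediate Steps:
N(B) = -63 (N(B) = 9*(-7) = -63)
(-43 - 1)*N(-1) = (-43 - 1)*(-63) = -44*(-63) = 2772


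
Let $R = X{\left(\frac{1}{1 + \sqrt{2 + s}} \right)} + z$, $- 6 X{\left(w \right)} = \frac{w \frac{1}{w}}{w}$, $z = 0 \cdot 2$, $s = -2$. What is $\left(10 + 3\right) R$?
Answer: $- \frac{13}{6} \approx -2.1667$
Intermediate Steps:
$z = 0$
$X{\left(w \right)} = - \frac{1}{6 w}$ ($X{\left(w \right)} = - \frac{\frac{w}{w} \frac{1}{w}}{6} = - \frac{1 \frac{1}{w}}{6} = - \frac{1}{6 w}$)
$R = - \frac{1}{6}$ ($R = - \frac{1}{6 \frac{1}{1 + \sqrt{2 - 2}}} + 0 = - \frac{1}{6 \frac{1}{1 + \sqrt{0}}} + 0 = - \frac{1}{6 \frac{1}{1 + 0}} + 0 = - \frac{1}{6 \cdot 1^{-1}} + 0 = - \frac{1}{6 \cdot 1} + 0 = \left(- \frac{1}{6}\right) 1 + 0 = - \frac{1}{6} + 0 = - \frac{1}{6} \approx -0.16667$)
$\left(10 + 3\right) R = \left(10 + 3\right) \left(- \frac{1}{6}\right) = 13 \left(- \frac{1}{6}\right) = - \frac{13}{6}$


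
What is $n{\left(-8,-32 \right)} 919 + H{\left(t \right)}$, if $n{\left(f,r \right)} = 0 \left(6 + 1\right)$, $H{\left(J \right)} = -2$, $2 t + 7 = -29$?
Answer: $-2$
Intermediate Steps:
$t = -18$ ($t = - \frac{7}{2} + \frac{1}{2} \left(-29\right) = - \frac{7}{2} - \frac{29}{2} = -18$)
$n{\left(f,r \right)} = 0$ ($n{\left(f,r \right)} = 0 \cdot 7 = 0$)
$n{\left(-8,-32 \right)} 919 + H{\left(t \right)} = 0 \cdot 919 - 2 = 0 - 2 = -2$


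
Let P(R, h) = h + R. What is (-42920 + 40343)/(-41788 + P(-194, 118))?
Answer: 2577/41864 ≈ 0.061556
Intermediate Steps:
P(R, h) = R + h
(-42920 + 40343)/(-41788 + P(-194, 118)) = (-42920 + 40343)/(-41788 + (-194 + 118)) = -2577/(-41788 - 76) = -2577/(-41864) = -2577*(-1/41864) = 2577/41864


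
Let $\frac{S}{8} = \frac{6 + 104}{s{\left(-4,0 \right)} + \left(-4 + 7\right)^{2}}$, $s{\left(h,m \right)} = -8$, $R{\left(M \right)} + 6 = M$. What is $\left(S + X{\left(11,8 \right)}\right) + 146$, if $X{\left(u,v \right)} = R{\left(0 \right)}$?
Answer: $1020$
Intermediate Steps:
$R{\left(M \right)} = -6 + M$
$X{\left(u,v \right)} = -6$ ($X{\left(u,v \right)} = -6 + 0 = -6$)
$S = 880$ ($S = 8 \frac{6 + 104}{-8 + \left(-4 + 7\right)^{2}} = 8 \frac{110}{-8 + 3^{2}} = 8 \frac{110}{-8 + 9} = 8 \cdot \frac{110}{1} = 8 \cdot 110 \cdot 1 = 8 \cdot 110 = 880$)
$\left(S + X{\left(11,8 \right)}\right) + 146 = \left(880 - 6\right) + 146 = 874 + 146 = 1020$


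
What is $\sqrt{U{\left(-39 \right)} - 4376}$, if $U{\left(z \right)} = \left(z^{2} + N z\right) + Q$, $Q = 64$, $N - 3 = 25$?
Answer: $i \sqrt{3883} \approx 62.314 i$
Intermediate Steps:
$N = 28$ ($N = 3 + 25 = 28$)
$U{\left(z \right)} = 64 + z^{2} + 28 z$ ($U{\left(z \right)} = \left(z^{2} + 28 z\right) + 64 = 64 + z^{2} + 28 z$)
$\sqrt{U{\left(-39 \right)} - 4376} = \sqrt{\left(64 + \left(-39\right)^{2} + 28 \left(-39\right)\right) - 4376} = \sqrt{\left(64 + 1521 - 1092\right) - 4376} = \sqrt{493 - 4376} = \sqrt{-3883} = i \sqrt{3883}$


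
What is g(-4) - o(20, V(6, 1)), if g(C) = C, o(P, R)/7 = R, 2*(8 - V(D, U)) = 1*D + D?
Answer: -18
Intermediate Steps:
V(D, U) = 8 - D (V(D, U) = 8 - (1*D + D)/2 = 8 - (D + D)/2 = 8 - D)
o(P, R) = 7*R
g(-4) - o(20, V(6, 1)) = -4 - 7*(8 - 1*6) = -4 - 7*(8 - 6) = -4 - 7*2 = -4 - 1*14 = -4 - 14 = -18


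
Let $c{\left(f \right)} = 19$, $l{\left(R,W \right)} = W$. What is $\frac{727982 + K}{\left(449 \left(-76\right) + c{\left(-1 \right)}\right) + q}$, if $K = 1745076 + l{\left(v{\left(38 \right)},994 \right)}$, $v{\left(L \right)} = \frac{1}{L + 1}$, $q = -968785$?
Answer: $- \frac{176718}{71635} \approx -2.4669$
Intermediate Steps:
$v{\left(L \right)} = \frac{1}{1 + L}$
$K = 1746070$ ($K = 1745076 + 994 = 1746070$)
$\frac{727982 + K}{\left(449 \left(-76\right) + c{\left(-1 \right)}\right) + q} = \frac{727982 + 1746070}{\left(449 \left(-76\right) + 19\right) - 968785} = \frac{2474052}{\left(-34124 + 19\right) - 968785} = \frac{2474052}{-34105 - 968785} = \frac{2474052}{-1002890} = 2474052 \left(- \frac{1}{1002890}\right) = - \frac{176718}{71635}$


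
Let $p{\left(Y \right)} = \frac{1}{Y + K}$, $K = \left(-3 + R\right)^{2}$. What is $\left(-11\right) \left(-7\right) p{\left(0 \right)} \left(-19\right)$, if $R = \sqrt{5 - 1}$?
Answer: $-1463$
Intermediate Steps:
$R = 2$ ($R = \sqrt{4} = 2$)
$K = 1$ ($K = \left(-3 + 2\right)^{2} = \left(-1\right)^{2} = 1$)
$p{\left(Y \right)} = \frac{1}{1 + Y}$ ($p{\left(Y \right)} = \frac{1}{Y + 1} = \frac{1}{1 + Y}$)
$\left(-11\right) \left(-7\right) p{\left(0 \right)} \left(-19\right) = \frac{\left(-11\right) \left(-7\right)}{1 + 0} \left(-19\right) = \frac{77}{1} \left(-19\right) = 77 \cdot 1 \left(-19\right) = 77 \left(-19\right) = -1463$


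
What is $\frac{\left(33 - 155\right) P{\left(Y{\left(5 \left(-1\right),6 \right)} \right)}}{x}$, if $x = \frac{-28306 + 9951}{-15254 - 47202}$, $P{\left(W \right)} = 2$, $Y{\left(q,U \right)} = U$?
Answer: $- \frac{15239264}{18355} \approx -830.25$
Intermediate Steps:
$x = \frac{18355}{62456}$ ($x = - \frac{18355}{-62456} = \left(-18355\right) \left(- \frac{1}{62456}\right) = \frac{18355}{62456} \approx 0.29389$)
$\frac{\left(33 - 155\right) P{\left(Y{\left(5 \left(-1\right),6 \right)} \right)}}{x} = \frac{\left(33 - 155\right) 2}{\frac{18355}{62456}} = \left(-122\right) 2 \cdot \frac{62456}{18355} = \left(-244\right) \frac{62456}{18355} = - \frac{15239264}{18355}$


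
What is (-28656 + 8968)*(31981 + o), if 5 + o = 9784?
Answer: -822170880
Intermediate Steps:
o = 9779 (o = -5 + 9784 = 9779)
(-28656 + 8968)*(31981 + o) = (-28656 + 8968)*(31981 + 9779) = -19688*41760 = -822170880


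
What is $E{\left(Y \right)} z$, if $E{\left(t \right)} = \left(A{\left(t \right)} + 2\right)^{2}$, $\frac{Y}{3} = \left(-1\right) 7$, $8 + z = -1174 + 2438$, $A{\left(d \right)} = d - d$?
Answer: $5024$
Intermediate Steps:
$A{\left(d \right)} = 0$
$z = 1256$ ($z = -8 + \left(-1174 + 2438\right) = -8 + 1264 = 1256$)
$Y = -21$ ($Y = 3 \left(\left(-1\right) 7\right) = 3 \left(-7\right) = -21$)
$E{\left(t \right)} = 4$ ($E{\left(t \right)} = \left(0 + 2\right)^{2} = 2^{2} = 4$)
$E{\left(Y \right)} z = 4 \cdot 1256 = 5024$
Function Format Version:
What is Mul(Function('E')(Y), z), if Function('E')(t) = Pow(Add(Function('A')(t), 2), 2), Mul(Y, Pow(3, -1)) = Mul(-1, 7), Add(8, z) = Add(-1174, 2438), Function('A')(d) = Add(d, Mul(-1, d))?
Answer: 5024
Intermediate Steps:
Function('A')(d) = 0
z = 1256 (z = Add(-8, Add(-1174, 2438)) = Add(-8, 1264) = 1256)
Y = -21 (Y = Mul(3, Mul(-1, 7)) = Mul(3, -7) = -21)
Function('E')(t) = 4 (Function('E')(t) = Pow(Add(0, 2), 2) = Pow(2, 2) = 4)
Mul(Function('E')(Y), z) = Mul(4, 1256) = 5024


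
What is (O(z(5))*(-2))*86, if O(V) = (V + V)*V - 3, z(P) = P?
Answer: -8084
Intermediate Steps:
O(V) = -3 + 2*V² (O(V) = (2*V)*V - 3 = 2*V² - 3 = -3 + 2*V²)
(O(z(5))*(-2))*86 = ((-3 + 2*5²)*(-2))*86 = ((-3 + 2*25)*(-2))*86 = ((-3 + 50)*(-2))*86 = (47*(-2))*86 = -94*86 = -8084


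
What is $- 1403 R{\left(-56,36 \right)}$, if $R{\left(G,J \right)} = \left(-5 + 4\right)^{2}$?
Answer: $-1403$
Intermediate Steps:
$R{\left(G,J \right)} = 1$ ($R{\left(G,J \right)} = \left(-1\right)^{2} = 1$)
$- 1403 R{\left(-56,36 \right)} = \left(-1403\right) 1 = -1403$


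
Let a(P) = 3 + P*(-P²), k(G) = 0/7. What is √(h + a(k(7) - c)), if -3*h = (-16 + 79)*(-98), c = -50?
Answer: I*√122939 ≈ 350.63*I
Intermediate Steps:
k(G) = 0 (k(G) = 0*(⅐) = 0)
h = 2058 (h = -(-16 + 79)*(-98)/3 = -21*(-98) = -⅓*(-6174) = 2058)
a(P) = 3 - P³
√(h + a(k(7) - c)) = √(2058 + (3 - (0 - 1*(-50))³)) = √(2058 + (3 - (0 + 50)³)) = √(2058 + (3 - 1*50³)) = √(2058 + (3 - 1*125000)) = √(2058 + (3 - 125000)) = √(2058 - 124997) = √(-122939) = I*√122939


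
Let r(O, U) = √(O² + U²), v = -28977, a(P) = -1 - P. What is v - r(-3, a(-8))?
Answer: -28977 - √58 ≈ -28985.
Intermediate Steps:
v - r(-3, a(-8)) = -28977 - √((-3)² + (-1 - 1*(-8))²) = -28977 - √(9 + (-1 + 8)²) = -28977 - √(9 + 7²) = -28977 - √(9 + 49) = -28977 - √58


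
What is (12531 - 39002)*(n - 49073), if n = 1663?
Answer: 1254990110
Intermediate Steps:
(12531 - 39002)*(n - 49073) = (12531 - 39002)*(1663 - 49073) = -26471*(-47410) = 1254990110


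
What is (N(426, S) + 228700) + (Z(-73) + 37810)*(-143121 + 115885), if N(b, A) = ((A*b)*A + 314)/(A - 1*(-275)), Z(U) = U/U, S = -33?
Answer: -124580363102/121 ≈ -1.0296e+9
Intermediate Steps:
Z(U) = 1
N(b, A) = (314 + b*A**2)/(275 + A) (N(b, A) = (b*A**2 + 314)/(A + 275) = (314 + b*A**2)/(275 + A))
(N(426, S) + 228700) + (Z(-73) + 37810)*(-143121 + 115885) = ((314 + 426*(-33)**2)/(275 - 33) + 228700) + (1 + 37810)*(-143121 + 115885) = ((314 + 426*1089)/242 + 228700) + 37811*(-27236) = ((314 + 463914)/242 + 228700) - 1029820396 = ((1/242)*464228 + 228700) - 1029820396 = (232114/121 + 228700) - 1029820396 = 27904814/121 - 1029820396 = -124580363102/121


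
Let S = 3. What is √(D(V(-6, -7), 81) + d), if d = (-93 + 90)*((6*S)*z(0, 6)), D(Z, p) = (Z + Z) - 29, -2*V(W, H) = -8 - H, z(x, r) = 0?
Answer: 2*I*√7 ≈ 5.2915*I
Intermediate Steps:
V(W, H) = 4 + H/2 (V(W, H) = -(-8 - H)/2 = 4 + H/2)
D(Z, p) = -29 + 2*Z (D(Z, p) = 2*Z - 29 = -29 + 2*Z)
d = 0 (d = (-93 + 90)*((6*3)*0) = -54*0 = -3*0 = 0)
√(D(V(-6, -7), 81) + d) = √((-29 + 2*(4 + (½)*(-7))) + 0) = √((-29 + 2*(4 - 7/2)) + 0) = √((-29 + 2*(½)) + 0) = √((-29 + 1) + 0) = √(-28 + 0) = √(-28) = 2*I*√7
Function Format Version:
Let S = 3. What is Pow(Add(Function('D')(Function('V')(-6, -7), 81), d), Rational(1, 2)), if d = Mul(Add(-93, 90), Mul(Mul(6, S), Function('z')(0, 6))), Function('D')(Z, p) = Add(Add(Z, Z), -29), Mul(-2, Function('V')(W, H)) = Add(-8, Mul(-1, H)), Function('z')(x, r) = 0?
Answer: Mul(2, I, Pow(7, Rational(1, 2))) ≈ Mul(5.2915, I)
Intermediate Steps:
Function('V')(W, H) = Add(4, Mul(Rational(1, 2), H)) (Function('V')(W, H) = Mul(Rational(-1, 2), Add(-8, Mul(-1, H))) = Add(4, Mul(Rational(1, 2), H)))
Function('D')(Z, p) = Add(-29, Mul(2, Z)) (Function('D')(Z, p) = Add(Mul(2, Z), -29) = Add(-29, Mul(2, Z)))
d = 0 (d = Mul(Add(-93, 90), Mul(Mul(6, 3), 0)) = Mul(-3, Mul(18, 0)) = Mul(-3, 0) = 0)
Pow(Add(Function('D')(Function('V')(-6, -7), 81), d), Rational(1, 2)) = Pow(Add(Add(-29, Mul(2, Add(4, Mul(Rational(1, 2), -7)))), 0), Rational(1, 2)) = Pow(Add(Add(-29, Mul(2, Add(4, Rational(-7, 2)))), 0), Rational(1, 2)) = Pow(Add(Add(-29, Mul(2, Rational(1, 2))), 0), Rational(1, 2)) = Pow(Add(Add(-29, 1), 0), Rational(1, 2)) = Pow(Add(-28, 0), Rational(1, 2)) = Pow(-28, Rational(1, 2)) = Mul(2, I, Pow(7, Rational(1, 2)))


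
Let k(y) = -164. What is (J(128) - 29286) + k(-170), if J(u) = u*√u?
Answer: -29450 + 1024*√2 ≈ -28002.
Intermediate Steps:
J(u) = u^(3/2)
(J(128) - 29286) + k(-170) = (128^(3/2) - 29286) - 164 = (1024*√2 - 29286) - 164 = (-29286 + 1024*√2) - 164 = -29450 + 1024*√2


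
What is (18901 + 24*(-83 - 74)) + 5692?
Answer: 20825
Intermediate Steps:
(18901 + 24*(-83 - 74)) + 5692 = (18901 + 24*(-157)) + 5692 = (18901 - 3768) + 5692 = 15133 + 5692 = 20825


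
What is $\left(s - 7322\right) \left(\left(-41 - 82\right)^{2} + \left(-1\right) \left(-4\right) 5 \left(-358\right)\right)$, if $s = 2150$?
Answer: $-41215668$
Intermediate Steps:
$\left(s - 7322\right) \left(\left(-41 - 82\right)^{2} + \left(-1\right) \left(-4\right) 5 \left(-358\right)\right) = \left(2150 - 7322\right) \left(\left(-41 - 82\right)^{2} + \left(-1\right) \left(-4\right) 5 \left(-358\right)\right) = - 5172 \left(\left(-123\right)^{2} + 4 \cdot 5 \left(-358\right)\right) = - 5172 \left(15129 + 20 \left(-358\right)\right) = - 5172 \left(15129 - 7160\right) = \left(-5172\right) 7969 = -41215668$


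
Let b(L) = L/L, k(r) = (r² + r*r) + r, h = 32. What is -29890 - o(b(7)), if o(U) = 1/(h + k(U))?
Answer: -1046151/35 ≈ -29890.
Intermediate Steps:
k(r) = r + 2*r² (k(r) = (r² + r²) + r = 2*r² + r = r + 2*r²)
b(L) = 1
o(U) = 1/(32 + U*(1 + 2*U))
-29890 - o(b(7)) = -29890 - 1/(32 + 1*(1 + 2*1)) = -29890 - 1/(32 + 1*(1 + 2)) = -29890 - 1/(32 + 1*3) = -29890 - 1/(32 + 3) = -29890 - 1/35 = -1046151/35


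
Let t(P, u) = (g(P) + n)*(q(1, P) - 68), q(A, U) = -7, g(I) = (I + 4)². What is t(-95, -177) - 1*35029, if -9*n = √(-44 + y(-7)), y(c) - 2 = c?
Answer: -656104 + 175*I/3 ≈ -6.561e+5 + 58.333*I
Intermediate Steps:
y(c) = 2 + c
g(I) = (4 + I)²
n = -7*I/9 (n = -√(-44 + (2 - 7))/9 = -√(-44 - 5)/9 = -7*I/9 ≈ -0.77778*I)
t(P, u) = -75*(4 + P)² + 175*I/3 (t(P, u) = ((4 + P)² - 7*I/9)*(-7 - 68) = ((4 + P)² - 7*I/9)*(-75) = -75*(4 + P)² + 175*I/3)
t(-95, -177) - 1*35029 = (-75*(4 - 95)² + 175*I/3) - 1*35029 = (-75*(-91)² + 175*I/3) - 35029 = (-75*8281 + 175*I/3) - 35029 = (-621075 + 175*I/3) - 35029 = -656104 + 175*I/3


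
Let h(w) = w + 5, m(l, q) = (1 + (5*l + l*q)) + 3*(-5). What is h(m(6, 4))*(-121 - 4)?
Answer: -5625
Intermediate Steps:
m(l, q) = -14 + 5*l + l*q (m(l, q) = (1 + 5*l + l*q) - 15 = -14 + 5*l + l*q)
h(w) = 5 + w
h(m(6, 4))*(-121 - 4) = (5 + (-14 + 5*6 + 6*4))*(-121 - 4) = (5 + (-14 + 30 + 24))*(-125) = (5 + 40)*(-125) = 45*(-125) = -5625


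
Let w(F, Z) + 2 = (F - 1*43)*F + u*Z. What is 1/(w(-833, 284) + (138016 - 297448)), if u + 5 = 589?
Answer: 1/736130 ≈ 1.3585e-6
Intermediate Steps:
u = 584 (u = -5 + 589 = 584)
w(F, Z) = -2 + 584*Z + F*(-43 + F) (w(F, Z) = -2 + ((F - 1*43)*F + 584*Z) = -2 + ((F - 43)*F + 584*Z) = -2 + ((-43 + F)*F + 584*Z) = -2 + (F*(-43 + F) + 584*Z) = -2 + (584*Z + F*(-43 + F)) = -2 + 584*Z + F*(-43 + F))
1/(w(-833, 284) + (138016 - 297448)) = 1/((-2 + (-833)² - 43*(-833) + 584*284) + (138016 - 297448)) = 1/((-2 + 693889 + 35819 + 165856) - 159432) = 1/(895562 - 159432) = 1/736130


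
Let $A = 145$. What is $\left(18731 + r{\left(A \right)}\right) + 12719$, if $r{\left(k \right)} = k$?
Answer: $31595$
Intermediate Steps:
$\left(18731 + r{\left(A \right)}\right) + 12719 = \left(18731 + 145\right) + 12719 = 18876 + 12719 = 31595$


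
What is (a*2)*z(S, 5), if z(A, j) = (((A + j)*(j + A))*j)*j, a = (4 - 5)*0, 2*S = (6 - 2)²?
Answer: 0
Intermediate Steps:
S = 8 (S = (6 - 2)²/2 = (½)*4² = (½)*16 = 8)
a = 0 (a = -1*0 = 0)
z(A, j) = j²*(A + j)² (z(A, j) = (((A + j)*(A + j))*j)*j = ((A + j)²*j)*j = (j*(A + j)²)*j = j²*(A + j)²)
(a*2)*z(S, 5) = (0*2)*(5²*(8 + 5)²) = 0*(25*13²) = 0*(25*169) = 0*4225 = 0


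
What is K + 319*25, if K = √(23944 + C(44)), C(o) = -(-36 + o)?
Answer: 7975 + 8*√374 ≈ 8129.7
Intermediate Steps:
C(o) = 36 - o
K = 8*√374 (K = √(23944 + (36 - 1*44)) = √(23944 + (36 - 44)) = √(23944 - 8) = √23936 = 8*√374 ≈ 154.71)
K + 319*25 = 8*√374 + 319*25 = 8*√374 + 7975 = 7975 + 8*√374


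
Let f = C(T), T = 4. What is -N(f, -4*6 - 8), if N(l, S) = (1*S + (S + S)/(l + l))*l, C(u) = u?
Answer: 160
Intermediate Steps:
f = 4
N(l, S) = l*(S + S/l) (N(l, S) = (S + (2*S)/((2*l)))*l = (S + (2*S)*(1/(2*l)))*l = (S + S/l)*l = l*(S + S/l))
-N(f, -4*6 - 8) = -(-4*6 - 8)*(1 + 4) = -(-24 - 8)*5 = -(-32)*5 = -1*(-160) = 160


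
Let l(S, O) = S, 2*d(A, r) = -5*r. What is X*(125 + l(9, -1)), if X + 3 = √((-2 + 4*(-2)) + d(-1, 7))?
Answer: -402 + 67*I*√110 ≈ -402.0 + 702.7*I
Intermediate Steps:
d(A, r) = -5*r/2 (d(A, r) = (-5*r)/2 = -5*r/2)
X = -3 + I*√110/2 (X = -3 + √((-2 + 4*(-2)) - 5/2*7) = -3 + √((-2 - 8) - 35/2) = -3 + √(-10 - 35/2) = -3 + √(-55/2) = -3 + I*√110/2 ≈ -3.0 + 5.244*I)
X*(125 + l(9, -1)) = (-3 + I*√110/2)*(125 + 9) = (-3 + I*√110/2)*134 = -402 + 67*I*√110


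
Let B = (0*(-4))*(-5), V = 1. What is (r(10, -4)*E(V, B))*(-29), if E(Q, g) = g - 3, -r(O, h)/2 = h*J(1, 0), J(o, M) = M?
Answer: 0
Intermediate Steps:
r(O, h) = 0 (r(O, h) = -2*h*0 = -2*0 = 0)
B = 0 (B = 0*(-5) = 0)
E(Q, g) = -3 + g
(r(10, -4)*E(V, B))*(-29) = (0*(-3 + 0))*(-29) = (0*(-3))*(-29) = 0*(-29) = 0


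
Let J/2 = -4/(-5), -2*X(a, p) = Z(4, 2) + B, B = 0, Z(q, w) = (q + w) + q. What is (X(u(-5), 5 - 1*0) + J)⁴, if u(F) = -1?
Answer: 83521/625 ≈ 133.63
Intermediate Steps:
Z(q, w) = w + 2*q
X(a, p) = -5 (X(a, p) = -((2 + 2*4) + 0)/2 = -((2 + 8) + 0)/2 = -(10 + 0)/2 = -½*10 = -5)
J = 8/5 (J = 2*(-4/(-5)) = 2*(-4*(-⅕)) = 2*(⅘) = 8/5 ≈ 1.6000)
(X(u(-5), 5 - 1*0) + J)⁴ = (-5 + 8/5)⁴ = (-17/5)⁴ = 83521/625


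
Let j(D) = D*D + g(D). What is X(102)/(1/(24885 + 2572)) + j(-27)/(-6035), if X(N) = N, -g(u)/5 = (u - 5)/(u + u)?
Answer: 456346028627/162945 ≈ 2.8006e+6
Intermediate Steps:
g(u) = -5*(-5 + u)/(2*u) (g(u) = -5*(u - 5)/(u + u) = -5*(-5 + u)/(2*u))
j(D) = D² + 5*(5 - D)/(2*D) (j(D) = D*D + 5*(5 - D)/(2*D) = D² + 5*(5 - D)/(2*D))
X(102)/(1/(24885 + 2572)) + j(-27)/(-6035) = 102/(1/(24885 + 2572)) + (-5/2 + (-27)² + (25/2)/(-27))/(-6035) = 102/(1/27457) + (-5/2 + 729 + (25/2)*(-1/27))*(-1/6035) = 102/(1/27457) + (-5/2 + 729 - 25/54)*(-1/6035) = 102*27457 + (19603/27)*(-1/6035) = 2800614 - 19603/162945 = 456346028627/162945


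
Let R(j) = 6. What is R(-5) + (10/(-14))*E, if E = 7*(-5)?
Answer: 31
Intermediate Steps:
E = -35
R(-5) + (10/(-14))*E = 6 + (10/(-14))*(-35) = 6 + (10*(-1/14))*(-35) = 6 - 5/7*(-35) = 6 + 25 = 31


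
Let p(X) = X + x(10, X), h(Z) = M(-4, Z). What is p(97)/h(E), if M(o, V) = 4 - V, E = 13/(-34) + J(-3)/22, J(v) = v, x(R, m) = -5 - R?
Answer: 15334/845 ≈ 18.147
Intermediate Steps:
E = -97/187 (E = 13/(-34) - 3/22 = 13*(-1/34) - 3*1/22 = -13/34 - 3/22 = -97/187 ≈ -0.51872)
h(Z) = 4 - Z
p(X) = -15 + X (p(X) = X + (-5 - 1*10) = X + (-5 - 10) = X - 15 = -15 + X)
p(97)/h(E) = (-15 + 97)/(4 - 1*(-97/187)) = 82/(4 + 97/187) = 82/(845/187) = 82*(187/845) = 15334/845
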